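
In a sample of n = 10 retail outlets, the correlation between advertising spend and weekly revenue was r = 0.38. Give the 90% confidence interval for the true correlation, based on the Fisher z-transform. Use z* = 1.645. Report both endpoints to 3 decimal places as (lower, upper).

(-0.218, 0.771)

Fisher z: z_r = atanh(r) = ½·ln((1+0.38)/(1−0.38)) = 0.400060
SE(z) = 1/√(n−3) = 1/√7 = 0.377964
90% ⇒ z* = 1.645; margin = 1.645·0.377964 = 0.621751
CI on z-scale: (-0.221691, 1.021811)
Back-transform: tanh(-0.221691) = -0.218129, tanh(1.021811) = 0.770603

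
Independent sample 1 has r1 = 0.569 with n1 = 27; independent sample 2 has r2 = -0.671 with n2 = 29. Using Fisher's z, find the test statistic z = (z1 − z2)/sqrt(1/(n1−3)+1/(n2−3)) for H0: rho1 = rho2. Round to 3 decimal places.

Fisher z-transforms: z1 = atanh(0.569) = 0.646043, z2 = atanh(-0.671) = -0.812560; difference d = 1.458603
Var(d) = 1/24 + 1/26 = 0.0416667 + 0.0384615 = 0.0801282
z = d/√Var(d) = 1.458603 / √0.0801282 = 1.458603 / 0.283069 = 5.153

5.153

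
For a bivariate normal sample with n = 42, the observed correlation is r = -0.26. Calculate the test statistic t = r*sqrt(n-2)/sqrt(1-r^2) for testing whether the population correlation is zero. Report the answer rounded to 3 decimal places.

-1.703

t = r·√(n−2) / √(1−r²) with r = -0.26, n = 42
  = -0.26·√40 / √(1 − 0.0676)
  = -0.26·6.324555 / 0.965609
  = -1.644384 / 0.965609 = -1.703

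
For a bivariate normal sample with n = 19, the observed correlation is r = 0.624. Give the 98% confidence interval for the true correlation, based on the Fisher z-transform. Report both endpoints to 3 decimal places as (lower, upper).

Fisher z: z_r = atanh(r) = ½·ln((1+0.624)/(1−0.624)) = 0.731529
SE(z) = 1/√(n−3) = 1/√16 = 0.250000
98% ⇒ z* = 2.326; margin = 2.326·0.250000 = 0.581500
CI on z-scale: (0.150029, 1.313029)
Back-transform: tanh(0.150029) = 0.148913, tanh(1.313029) = 0.865040

(0.149, 0.865)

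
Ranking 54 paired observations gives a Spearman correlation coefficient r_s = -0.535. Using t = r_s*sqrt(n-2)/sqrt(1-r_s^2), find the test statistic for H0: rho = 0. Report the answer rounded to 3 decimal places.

t = r_s·√(n−2) / √(1−r_s²) with r_s = -0.535, n = 54
  = -0.535·√52 / √(1 − 0.286225)
  = -0.535·7.211103 / 0.844852
  = -3.857940 / 0.844852 = -4.566

-4.566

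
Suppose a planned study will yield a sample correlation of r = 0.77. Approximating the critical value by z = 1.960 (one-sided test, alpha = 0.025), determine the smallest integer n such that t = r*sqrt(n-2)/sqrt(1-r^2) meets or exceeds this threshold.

5

r√(n−2)/√(1−r²) ≥ 1.960  ⇔  n−2 ≥ (1.960)²·(1−r²)/r²
(1−r²)/r² = (1−0.5929)/0.5929 = 0.6866
n ≥ 2 + 3.8416·0.6866 = 2 + 2.6376 = 4.6376
⌈4.6376⌉ = 5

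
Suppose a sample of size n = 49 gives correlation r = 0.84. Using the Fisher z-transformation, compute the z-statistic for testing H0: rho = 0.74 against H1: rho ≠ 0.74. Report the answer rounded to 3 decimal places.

z_r = atanh(0.84) = 1.221174,  z_0 = atanh(0.74) = 0.950479
SE = 1/√(n−3) = 1/√46 = 0.147442
z = (z_r − z_0)/SE = (1.221174 − 0.950479) / 0.147442 = 0.270695 / 0.147442 = 1.836

1.836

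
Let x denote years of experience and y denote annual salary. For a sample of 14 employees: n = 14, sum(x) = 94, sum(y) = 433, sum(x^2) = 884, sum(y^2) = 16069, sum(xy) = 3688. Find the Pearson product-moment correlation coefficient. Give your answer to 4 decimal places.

0.9489

S_xy = nΣxy − ΣxΣy = 14·3688 − 94·433 = 51632 − 40702 = 10930
S_xx = nΣx² − (Σx)² = 14·884 − 94² = 12376 − 8836 = 3540
S_yy = nΣy² − (Σy)² = 14·16069 − 433² = 224966 − 187489 = 37477
r = S_xy / √(S_xx·S_yy) = 10930 / √(3540·37477) = 10930 / √132668580 = 10930 / 11518.1848 = 0.9489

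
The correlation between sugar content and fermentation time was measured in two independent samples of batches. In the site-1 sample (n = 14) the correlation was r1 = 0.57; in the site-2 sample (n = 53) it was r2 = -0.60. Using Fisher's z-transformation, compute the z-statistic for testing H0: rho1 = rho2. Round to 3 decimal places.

4.026

z1 = atanh(0.57) = 0.647523,  z2 = atanh(-0.60) = -0.693147
SE = √(1/(n1−3) + 1/(n2−3)) = √(1/11 + 1/50) = √(0.0909091 + 0.0200000) = √0.1109091 = 0.333030
z = (z1 − z2)/SE = (0.647523 − (-0.693147)) / 0.333030 = 1.340670 / 0.333030 = 4.026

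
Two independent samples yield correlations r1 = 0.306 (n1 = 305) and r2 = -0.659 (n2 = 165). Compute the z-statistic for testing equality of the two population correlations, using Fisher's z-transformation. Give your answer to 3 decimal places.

Fisher z-transforms: z1 = atanh(0.306) = 0.316126, z2 = atanh(-0.659) = -0.791044; difference d = 1.107170
Var(d) = 1/302 + 1/162 = 0.0033113 + 0.0061728 = 0.0094841
z = d/√Var(d) = 1.107170 / √0.0094841 = 1.107170 / 0.097386 = 11.369

11.369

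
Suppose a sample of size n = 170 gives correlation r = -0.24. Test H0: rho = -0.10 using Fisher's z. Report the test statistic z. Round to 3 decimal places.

z_r = atanh(-0.24) = -0.244774,  z_0 = atanh(-0.10) = -0.100335
SE = 1/√(n−3) = 1/√167 = 0.077382
z = (z_r − z_0)/SE = (-0.244774 − (-0.100335)) / 0.077382 = -0.144439 / 0.077382 = -1.867

-1.867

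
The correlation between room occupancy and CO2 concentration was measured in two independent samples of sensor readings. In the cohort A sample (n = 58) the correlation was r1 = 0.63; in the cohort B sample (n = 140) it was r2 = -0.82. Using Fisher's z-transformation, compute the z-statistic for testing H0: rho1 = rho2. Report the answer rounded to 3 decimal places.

11.892

z1 = atanh(0.63) = 0.741416,  z2 = atanh(-0.82) = -1.156817
SE = √(1/(n1−3) + 1/(n2−3)) = √(1/55 + 1/137) = √(0.0181818 + 0.0072993) = √0.0254811 = 0.159628
z = (z1 − z2)/SE = (0.741416 − (-1.156817)) / 0.159628 = 1.898233 / 0.159628 = 11.892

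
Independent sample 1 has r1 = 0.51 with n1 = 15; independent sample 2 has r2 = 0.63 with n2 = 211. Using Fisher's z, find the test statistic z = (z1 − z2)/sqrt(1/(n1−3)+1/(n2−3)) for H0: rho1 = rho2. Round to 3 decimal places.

Fisher z-transforms: z1 = atanh(0.51) = 0.562730, z2 = atanh(0.63) = 0.741416; difference d = -0.178686
Var(d) = 1/12 + 1/208 = 0.0833333 + 0.0048077 = 0.0881410
z = d/√Var(d) = -0.178686 / √0.0881410 = -0.178686 / 0.296885 = -0.602

-0.602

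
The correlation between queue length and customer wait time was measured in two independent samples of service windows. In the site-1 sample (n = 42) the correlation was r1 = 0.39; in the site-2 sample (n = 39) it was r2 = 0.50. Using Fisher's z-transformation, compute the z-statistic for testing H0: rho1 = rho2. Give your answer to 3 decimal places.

Fisher z-transforms: z1 = atanh(0.39) = 0.411800, z2 = atanh(0.50) = 0.549306; difference d = -0.137506
Var(d) = 1/39 + 1/36 = 0.0256410 + 0.0277778 = 0.0534188
z = d/√Var(d) = -0.137506 / √0.0534188 = -0.137506 / 0.231125 = -0.595

-0.595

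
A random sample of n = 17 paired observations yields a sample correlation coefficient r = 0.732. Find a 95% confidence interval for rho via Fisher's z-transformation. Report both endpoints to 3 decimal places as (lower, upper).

z_r = atanh(0.732) = 0.933023;  SE = 1/√(n−3) = 1/√14 = 0.267261
z-limits: 0.933023 ± 1.960·0.267261 = 0.933023 ± 0.523832 = [0.409191, 1.456855]
ρ-limits: (tanh 0.409191, tanh 1.456855) = (0.388, 0.897)

(0.388, 0.897)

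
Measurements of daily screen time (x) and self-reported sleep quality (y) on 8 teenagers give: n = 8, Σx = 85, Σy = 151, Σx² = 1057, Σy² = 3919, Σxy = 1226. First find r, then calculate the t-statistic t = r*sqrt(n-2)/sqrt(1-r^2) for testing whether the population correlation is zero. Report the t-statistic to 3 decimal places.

S_xy = nΣxy − ΣxΣy = 8·1226 − 85·151 = 9808 − 12835 = -3027
S_xx = nΣx² − (Σx)² = 8·1057 − 85² = 8456 − 7225 = 1231
S_yy = nΣy² − (Σy)² = 8·3919 − 151² = 31352 − 22801 = 8551
r = S_xy / √(S_xx·S_yy) = -3027 / √(1231·8551) = -3027 / √10526281 = -3027 / 3244.4231 = -0.9330
t = r·√(n−2)/√(1−r²) = -0.9330·√6 / √(1−0.870489) = -2.285374 / 0.359876 = -6.350

-6.350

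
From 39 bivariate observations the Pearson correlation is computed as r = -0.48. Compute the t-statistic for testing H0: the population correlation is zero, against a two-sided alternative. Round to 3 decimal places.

-3.328

t = r·√(n−2) / √(1−r²) with r = -0.48, n = 39
  = -0.48·√37 / √(1 − 0.2304)
  = -0.48·6.082763 / 0.877268
  = -2.919726 / 0.877268 = -3.328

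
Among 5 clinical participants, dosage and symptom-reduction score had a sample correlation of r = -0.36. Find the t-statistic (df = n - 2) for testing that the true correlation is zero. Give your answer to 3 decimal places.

-0.668

1 − r² = 1 − 0.1296 = 0.8704;  √(1−r²) = 0.932952
√(n−2) = √3 = 1.732051
t = r·√(n−2)/√(1−r²) = -0.36 · 1.732051 / 0.932952 = -0.668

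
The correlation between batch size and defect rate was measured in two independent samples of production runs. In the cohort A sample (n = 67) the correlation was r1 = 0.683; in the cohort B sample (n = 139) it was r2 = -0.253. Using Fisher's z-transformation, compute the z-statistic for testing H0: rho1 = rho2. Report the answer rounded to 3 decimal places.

7.213

Fisher z-transforms: z1 = atanh(0.683) = 0.834716, z2 = atanh(-0.253) = -0.258615; difference d = 1.093331
Var(d) = 1/64 + 1/136 = 0.0156250 + 0.0073529 = 0.0229779
z = d/√Var(d) = 1.093331 / √0.0229779 = 1.093331 / 0.151585 = 7.213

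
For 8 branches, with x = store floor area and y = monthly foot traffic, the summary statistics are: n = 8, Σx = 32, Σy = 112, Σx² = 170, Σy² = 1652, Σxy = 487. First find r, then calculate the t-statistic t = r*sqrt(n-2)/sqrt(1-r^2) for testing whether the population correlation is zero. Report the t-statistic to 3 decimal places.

2.132

Numerator: nΣxy − (Σx)(Σy) = 8·487 − (32)(112) = 312
Denominator: √[(nΣx²−(Σx)²)(nΣy²−(Σy)²)]
  nΣx²−(Σx)² = 8·170 − 1024 = 336;  nΣy²−(Σy)² = 8·1652 − 12544 = 672
  √(336·672) = √225792 = 475.1758
r = 312 / 475.1758 = 0.6566
t = r·√(n−2)/√(1−r²) = 0.6566·√6 / √(1−0.431124) = 1.608335 / 0.754239 = 2.132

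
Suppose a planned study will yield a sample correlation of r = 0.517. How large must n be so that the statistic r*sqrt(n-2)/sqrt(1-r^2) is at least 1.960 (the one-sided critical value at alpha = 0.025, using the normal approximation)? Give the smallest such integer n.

Need r·√(n−2)/√(1−r²) ≥ 1.960
√(n−2) ≥ 1.960·√(1−0.267289) / 0.517 = 1.960·0.855985 / 0.517 = 3.2451
n−2 ≥ 10.5307  ⇒  n ≥ 12.5307
Smallest integer n = 13

13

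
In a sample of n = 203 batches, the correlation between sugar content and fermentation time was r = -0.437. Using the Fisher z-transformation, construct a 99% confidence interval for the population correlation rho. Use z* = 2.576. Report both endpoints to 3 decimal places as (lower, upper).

(-0.572, -0.279)

z_r = atanh(-0.437) = -0.468517;  SE = 1/√(n−3) = 1/√200 = 0.070711
z-limits: -0.468517 ± 2.576·0.070711 = -0.468517 ± 0.182152 = [-0.650669, -0.286365]
ρ-limits: (tanh -0.650669, tanh -0.286365) = (-0.572, -0.279)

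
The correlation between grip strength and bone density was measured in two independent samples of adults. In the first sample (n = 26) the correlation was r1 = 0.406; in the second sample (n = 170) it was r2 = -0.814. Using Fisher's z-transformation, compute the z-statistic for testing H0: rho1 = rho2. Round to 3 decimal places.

7.057

z1 = atanh(0.406) = 0.430812,  z2 = atanh(-0.814) = -1.138771
SE = √(1/(n1−3) + 1/(n2−3)) = √(1/23 + 1/167) = √(0.0434783 + 0.0059880) = √0.0494663 = 0.222410
z = (z1 − z2)/SE = (0.430812 − (-1.138771)) / 0.222410 = 1.569583 / 0.222410 = 7.057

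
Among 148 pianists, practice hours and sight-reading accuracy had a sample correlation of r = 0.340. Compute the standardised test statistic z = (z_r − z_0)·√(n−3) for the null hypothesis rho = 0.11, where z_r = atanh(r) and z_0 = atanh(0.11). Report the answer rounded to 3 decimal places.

2.934

Fisher z: atanh(0.340) = 0.354093, atanh(0.11) = 0.110447
z = (z_r − z_0)·√(n−3) = (0.354093 − 0.110447)·√145 = 0.243646 · 12.041595 = 2.934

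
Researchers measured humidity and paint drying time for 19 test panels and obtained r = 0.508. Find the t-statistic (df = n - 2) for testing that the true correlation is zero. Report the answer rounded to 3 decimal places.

2.432

t = r·√(n−2) / √(1−r²) with r = 0.508, n = 19
  = 0.508·√17 / √(1 − 0.258064)
  = 0.508·4.123106 / 0.861357
  = 2.094538 / 0.861357 = 2.432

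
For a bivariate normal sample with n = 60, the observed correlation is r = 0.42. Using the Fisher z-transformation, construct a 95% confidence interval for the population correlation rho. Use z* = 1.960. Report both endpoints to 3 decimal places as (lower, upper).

(0.186, 0.609)

Fisher z: z_r = atanh(r) = ½·ln((1+0.42)/(1−0.42)) = 0.447692
SE(z) = 1/√(n−3) = 1/√57 = 0.132453
95% ⇒ z* = 1.960; margin = 1.960·0.132453 = 0.259608
CI on z-scale: (0.188084, 0.707300)
Back-transform: tanh(0.188084) = 0.185897, tanh(0.707300) = 0.608981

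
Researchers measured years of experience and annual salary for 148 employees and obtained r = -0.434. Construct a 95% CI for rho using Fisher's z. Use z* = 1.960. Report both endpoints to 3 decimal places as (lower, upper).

(-0.556, -0.293)

z_r = atanh(-0.434) = -0.464814;  SE = 1/√(n−3) = 1/√145 = 0.083045
z-limits: -0.464814 ± 1.960·0.083045 = -0.464814 ± 0.162768 = [-0.627582, -0.302046]
ρ-limits: (tanh -0.627582, tanh -0.302046) = (-0.556, -0.293)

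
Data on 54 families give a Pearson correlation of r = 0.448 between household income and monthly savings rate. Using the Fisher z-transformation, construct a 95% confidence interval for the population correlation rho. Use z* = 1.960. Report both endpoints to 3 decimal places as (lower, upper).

(0.205, 0.639)

z_r = atanh(0.448) = 0.482195;  SE = 1/√(n−3) = 1/√51 = 0.140028
z-limits: 0.482195 ± 1.960·0.140028 = 0.482195 ± 0.274455 = [0.207740, 0.756650]
ρ-limits: (tanh 0.207740, tanh 0.756650) = (0.205, 0.639)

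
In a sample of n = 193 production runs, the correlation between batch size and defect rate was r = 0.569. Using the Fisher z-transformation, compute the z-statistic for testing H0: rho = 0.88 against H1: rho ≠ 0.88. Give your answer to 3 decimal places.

Fisher z: atanh(0.569) = 0.646043, atanh(0.88) = 1.375768
z = (z_r − z_0)·√(n−3) = (0.646043 − 1.375768)·√190 = -0.729725 · 13.784049 = -10.059

-10.059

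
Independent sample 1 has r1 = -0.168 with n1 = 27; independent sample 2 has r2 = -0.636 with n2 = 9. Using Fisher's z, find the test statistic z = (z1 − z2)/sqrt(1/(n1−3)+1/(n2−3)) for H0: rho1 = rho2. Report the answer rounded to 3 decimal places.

z1 = atanh(-0.168) = -0.169608,  z2 = atanh(-0.636) = -0.751428
SE = √(1/(n1−3) + 1/(n2−3)) = √(1/24 + 1/6) = √(0.0416667 + 0.1666667) = √0.2083334 = 0.456436
z = (z1 − z2)/SE = (-0.169608 − (-0.751428)) / 0.456436 = 0.581820 / 0.456436 = 1.275

1.275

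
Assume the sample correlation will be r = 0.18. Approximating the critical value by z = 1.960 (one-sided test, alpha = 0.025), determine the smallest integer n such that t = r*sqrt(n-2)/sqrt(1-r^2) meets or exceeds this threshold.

Need r·√(n−2)/√(1−r²) ≥ 1.960
√(n−2) ≥ 1.960·√(1−0.0324) / 0.18 = 1.960·0.983667 / 0.18 = 10.7110
n−2 ≥ 114.7255  ⇒  n ≥ 116.7255
Smallest integer n = 117

117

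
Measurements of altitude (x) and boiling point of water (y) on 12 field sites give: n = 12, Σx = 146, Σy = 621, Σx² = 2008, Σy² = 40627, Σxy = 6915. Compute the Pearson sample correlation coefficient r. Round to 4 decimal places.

Numerator: nΣxy − (Σx)(Σy) = 12·6915 − (146)(621) = -7686
Denominator: √[(nΣx²−(Σx)²)(nΣy²−(Σy)²)]
  nΣx²−(Σx)² = 12·2008 − 21316 = 2780;  nΣy²−(Σy)² = 12·40627 − 385641 = 101883
  √(2780·101883) = √283234740 = 16829.5793
r = -7686 / 16829.5793 = -0.4567

-0.4567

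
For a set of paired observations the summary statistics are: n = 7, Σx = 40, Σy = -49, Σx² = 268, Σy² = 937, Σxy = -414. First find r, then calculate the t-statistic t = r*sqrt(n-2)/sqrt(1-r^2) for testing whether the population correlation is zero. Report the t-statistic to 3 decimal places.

Numerator: nΣxy − (Σx)(Σy) = 7·(-414) − (40)(-49) = -938
Denominator: √[(nΣx²−(Σx)²)(nΣy²−(Σy)²)]
  nΣx²−(Σx)² = 7·268 − 1600 = 276;  nΣy²−(Σy)² = 7·937 − 2401 = 4158
  √(276·4158) = √1147608 = 1071.2647
r = -938 / 1071.2647 = -0.8756
t = r·√(n−2)/√(1−r²) = -0.8756·√5 / √(1−0.766675) = -1.957901 / 0.483037 = -4.053

-4.053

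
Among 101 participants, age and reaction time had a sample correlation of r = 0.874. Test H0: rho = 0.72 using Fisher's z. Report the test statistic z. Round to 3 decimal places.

4.377

Fisher z: atanh(0.874) = 1.349774, atanh(0.72) = 0.907645
z = (z_r − z_0)·√(n−3) = (1.349774 − 0.907645)·√98 = 0.442129 · 9.899495 = 4.377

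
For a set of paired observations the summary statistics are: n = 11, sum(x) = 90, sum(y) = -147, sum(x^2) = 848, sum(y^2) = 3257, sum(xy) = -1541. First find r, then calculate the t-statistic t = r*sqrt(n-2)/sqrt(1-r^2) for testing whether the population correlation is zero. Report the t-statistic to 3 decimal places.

S_xy = nΣxy − ΣxΣy = 11·(-1541) − 90·(-147) = -16951 − (-13230) = -3721
S_xx = nΣx² − (Σx)² = 11·848 − 90² = 9328 − 8100 = 1228
S_yy = nΣy² − (Σy)² = 11·3257 − (-147)² = 35827 − 21609 = 14218
r = S_xy / √(S_xx·S_yy) = -3721 / √(1228·14218) = -3721 / √17459704 = -3721 / 4178.4811 = -0.8905
t = r·√(n−2)/√(1−r²) = -0.8905·√9 / √(1−0.792990) = -2.671500 / 0.454984 = -5.872

-5.872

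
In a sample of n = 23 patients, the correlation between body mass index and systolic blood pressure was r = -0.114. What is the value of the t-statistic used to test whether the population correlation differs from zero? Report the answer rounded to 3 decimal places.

-0.526

t = r·√(n−2) / √(1−r²) with r = -0.114, n = 23
  = -0.114·√21 / √(1 − 0.012996)
  = -0.114·4.582576 / 0.993481
  = -0.522414 / 0.993481 = -0.526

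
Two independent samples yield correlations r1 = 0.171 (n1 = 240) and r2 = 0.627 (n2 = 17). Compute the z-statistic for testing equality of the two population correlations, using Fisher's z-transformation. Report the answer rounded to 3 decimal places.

z1 = atanh(0.171) = 0.172697,  z2 = atanh(0.627) = 0.736457
SE = √(1/(n1−3) + 1/(n2−3)) = √(1/237 + 1/14) = √(0.0042194 + 0.0714286) = √0.0756480 = 0.275042
z = (z1 − z2)/SE = (0.172697 − 0.736457) / 0.275042 = -0.563760 / 0.275042 = -2.050

-2.050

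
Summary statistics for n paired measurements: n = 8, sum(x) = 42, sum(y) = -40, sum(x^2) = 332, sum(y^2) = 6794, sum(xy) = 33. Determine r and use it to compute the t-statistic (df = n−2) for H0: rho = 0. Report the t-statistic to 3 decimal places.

0.724

Numerator: nΣxy − (Σx)(Σy) = 8·33 − (42)(-40) = 1944
Denominator: √[(nΣx²−(Σx)²)(nΣy²−(Σy)²)]
  nΣx²−(Σx)² = 8·332 − 1764 = 892;  nΣy²−(Σy)² = 8·6794 − 1600 = 52752
  √(892·52752) = √47054784 = 6859.6490
r = 1944 / 6859.6490 = 0.2834
t = r·√(n−2)/√(1−r²) = 0.2834·√6 / √(1−0.080316) = 0.694185 / 0.959002 = 0.724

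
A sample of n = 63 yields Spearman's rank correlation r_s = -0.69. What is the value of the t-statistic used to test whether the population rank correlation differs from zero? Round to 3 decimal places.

1 − r_s² = 1 − 0.4761 = 0.5239;  √(1−r_s²) = 0.723809
√(n−2) = √61 = 7.810250
t = r_s·√(n−2)/√(1−r_s²) = -0.69 · 7.810250 / 0.723809 = -7.445

-7.445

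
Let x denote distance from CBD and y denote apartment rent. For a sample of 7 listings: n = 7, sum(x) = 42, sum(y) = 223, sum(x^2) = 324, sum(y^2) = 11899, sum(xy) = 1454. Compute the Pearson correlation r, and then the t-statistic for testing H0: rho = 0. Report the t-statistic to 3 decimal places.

0.450

Numerator: nΣxy − (Σx)(Σy) = 7·1454 − (42)(223) = 812
Denominator: √[(nΣx²−(Σx)²)(nΣy²−(Σy)²)]
  nΣx²−(Σx)² = 7·324 − 1764 = 504;  nΣy²−(Σy)² = 7·11899 − 49729 = 33564
  √(504·33564) = √16916256 = 4112.9376
r = 812 / 4112.9376 = 0.1974
t = r·√(n−2)/√(1−r²) = 0.1974·√5 / √(1−0.038967) = 0.441400 / 0.980323 = 0.450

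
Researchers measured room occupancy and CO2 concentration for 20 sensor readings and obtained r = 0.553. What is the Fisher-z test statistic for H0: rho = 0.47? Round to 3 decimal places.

Fisher z: atanh(0.553) = 0.622693, atanh(0.47) = 0.510070
z = (z_r − z_0)·√(n−3) = (0.622693 − 0.510070)·√17 = 0.112623 · 4.123106 = 0.464

0.464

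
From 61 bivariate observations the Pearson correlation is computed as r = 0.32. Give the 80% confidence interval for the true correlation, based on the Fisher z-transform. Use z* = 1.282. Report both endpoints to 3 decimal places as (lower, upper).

(0.162, 0.462)

z_r = atanh(0.32) = 0.331647;  SE = 1/√(n−3) = 1/√58 = 0.131306
z-limits: 0.331647 ± 1.282·0.131306 = 0.331647 ± 0.168334 = [0.163313, 0.499981]
ρ-limits: (tanh 0.163313, tanh 0.499981) = (0.162, 0.462)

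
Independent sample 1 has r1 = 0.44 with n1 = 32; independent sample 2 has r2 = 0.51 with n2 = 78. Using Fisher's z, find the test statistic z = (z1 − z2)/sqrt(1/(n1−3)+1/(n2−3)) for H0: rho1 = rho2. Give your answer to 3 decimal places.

-0.414

z1 = atanh(0.44) = 0.472231,  z2 = atanh(0.51) = 0.562730
SE = √(1/(n1−3) + 1/(n2−3)) = √(1/29 + 1/75) = √(0.0344828 + 0.0133333) = √0.0478161 = 0.218669
z = (z1 − z2)/SE = (0.472231 − 0.562730) / 0.218669 = -0.090499 / 0.218669 = -0.414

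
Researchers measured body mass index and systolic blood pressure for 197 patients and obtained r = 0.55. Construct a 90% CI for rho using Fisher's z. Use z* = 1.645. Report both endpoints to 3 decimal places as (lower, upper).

z_r = atanh(0.55) = 0.618381;  SE = 1/√(n−3) = 1/√194 = 0.071796
z-limits: 0.618381 ± 1.645·0.071796 = 0.618381 ± 0.118104 = [0.500277, 0.736485]
ρ-limits: (tanh 0.500277, tanh 0.736485) = (0.462, 0.627)

(0.462, 0.627)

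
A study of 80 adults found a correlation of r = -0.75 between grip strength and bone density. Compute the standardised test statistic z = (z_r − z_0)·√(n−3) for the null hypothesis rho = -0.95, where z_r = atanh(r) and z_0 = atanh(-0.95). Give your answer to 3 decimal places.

7.536

Fisher z: atanh(-0.75) = -0.972955, atanh(-0.95) = -1.831781
z = (z_r − z_0)·√(n−3) = (-0.972955 − (-1.831781))·√77 = 0.858826 · 8.774964 = 7.536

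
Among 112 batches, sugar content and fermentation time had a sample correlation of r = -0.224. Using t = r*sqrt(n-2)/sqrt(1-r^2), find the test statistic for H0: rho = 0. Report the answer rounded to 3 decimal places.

-2.411

1 − r² = 1 − 0.050176 = 0.949824;  √(1−r²) = 0.974589
√(n−2) = √110 = 10.488088
t = r·√(n−2)/√(1−r²) = -0.224 · 10.488088 / 0.974589 = -2.411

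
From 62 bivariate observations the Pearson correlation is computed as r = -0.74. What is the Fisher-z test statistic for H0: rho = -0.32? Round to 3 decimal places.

-4.753

z_r = atanh(-0.74) = -0.950479,  z_0 = atanh(-0.32) = -0.331647
SE = 1/√(n−3) = 1/√59 = 0.130189
z = (z_r − z_0)/SE = (-0.950479 − (-0.331647)) / 0.130189 = -0.618832 / 0.130189 = -4.753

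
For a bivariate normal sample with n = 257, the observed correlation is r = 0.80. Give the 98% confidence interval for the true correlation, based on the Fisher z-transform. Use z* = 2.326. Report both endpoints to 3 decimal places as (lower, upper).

z_r = atanh(0.80) = 1.098612;  SE = 1/√(n−3) = 1/√254 = 0.062746
z-limits: 1.098612 ± 2.326·0.062746 = 1.098612 ± 0.145947 = [0.952665, 1.244559]
ρ-limits: (tanh 0.952665, tanh 1.244559) = (0.741, 0.847)

(0.741, 0.847)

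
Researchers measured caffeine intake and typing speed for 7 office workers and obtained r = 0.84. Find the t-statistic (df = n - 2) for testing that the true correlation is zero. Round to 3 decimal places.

3.462

1 − r² = 1 − 0.7056 = 0.2944;  √(1−r²) = 0.542586
√(n−2) = √5 = 2.236068
t = r·√(n−2)/√(1−r²) = 0.84 · 2.236068 / 0.542586 = 3.462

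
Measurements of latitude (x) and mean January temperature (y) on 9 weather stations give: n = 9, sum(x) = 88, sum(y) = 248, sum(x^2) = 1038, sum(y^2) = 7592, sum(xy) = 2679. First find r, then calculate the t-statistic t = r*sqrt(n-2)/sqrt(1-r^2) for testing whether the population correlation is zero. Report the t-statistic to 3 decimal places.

2.540

Numerator: nΣxy − (Σx)(Σy) = 9·2679 − (88)(248) = 2287
Denominator: √[(nΣx²−(Σx)²)(nΣy²−(Σy)²)]
  nΣx²−(Σx)² = 9·1038 − 7744 = 1598;  nΣy²−(Σy)² = 9·7592 − 61504 = 6824
  √(1598·6824) = √10904752 = 3302.2344
r = 2287 / 3302.2344 = 0.6926
t = r·√(n−2)/√(1−r²) = 0.6926·√7 / √(1−0.479695) = 1.832447 / 0.721322 = 2.540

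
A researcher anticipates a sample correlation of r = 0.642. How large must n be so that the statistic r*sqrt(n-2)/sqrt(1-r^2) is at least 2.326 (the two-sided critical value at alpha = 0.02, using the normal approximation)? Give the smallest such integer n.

10

Need r·√(n−2)/√(1−r²) ≥ 2.326
√(n−2) ≥ 2.326·√(1−0.412164) / 0.642 = 2.326·0.766705 / 0.642 = 2.7778
n−2 ≥ 7.7162  ⇒  n ≥ 9.7162
Smallest integer n = 10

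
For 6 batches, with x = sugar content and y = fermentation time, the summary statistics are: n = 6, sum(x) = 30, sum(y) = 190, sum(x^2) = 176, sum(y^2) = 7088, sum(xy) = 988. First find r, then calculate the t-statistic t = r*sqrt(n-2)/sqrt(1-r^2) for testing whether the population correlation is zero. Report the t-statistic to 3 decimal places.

S_xy = nΣxy − ΣxΣy = 6·988 − 30·190 = 5928 − 5700 = 228
S_xx = nΣx² − (Σx)² = 6·176 − 30² = 1056 − 900 = 156
S_yy = nΣy² − (Σy)² = 6·7088 − 190² = 42528 − 36100 = 6428
r = S_xy / √(S_xx·S_yy) = 228 / √(156·6428) = 228 / √1002768 = 228 / 1001.3830 = 0.2277
t = r·√(n−2)/√(1−r²) = 0.2277·√4 / √(1−0.051847) = 0.455400 / 0.973731 = 0.468

0.468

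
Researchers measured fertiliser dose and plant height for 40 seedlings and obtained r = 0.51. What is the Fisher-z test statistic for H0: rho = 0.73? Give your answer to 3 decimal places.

-2.226

z_r = atanh(0.51) = 0.562730,  z_0 = atanh(0.73) = 0.928727
SE = 1/√(n−3) = 1/√37 = 0.164399
z = (z_r − z_0)/SE = (0.562730 − 0.928727) / 0.164399 = -0.365997 / 0.164399 = -2.226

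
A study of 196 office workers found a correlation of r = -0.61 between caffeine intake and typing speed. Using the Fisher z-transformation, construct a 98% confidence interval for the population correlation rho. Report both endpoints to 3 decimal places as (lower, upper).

z_r = atanh(-0.61) = -0.708921;  SE = 1/√(n−3) = 1/√193 = 0.071982
z-limits: -0.708921 ± 2.326·0.071982 = -0.708921 ± 0.167430 = [-0.876351, -0.541491]
ρ-limits: (tanh -0.876351, tanh -0.541491) = (-0.705, -0.494)

(-0.705, -0.494)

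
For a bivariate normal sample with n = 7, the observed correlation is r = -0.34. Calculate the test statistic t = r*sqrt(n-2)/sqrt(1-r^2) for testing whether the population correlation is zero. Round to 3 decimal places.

1 − r² = 1 − 0.1156 = 0.8844;  √(1−r²) = 0.940425
√(n−2) = √5 = 2.236068
t = r·√(n−2)/√(1−r²) = -0.34 · 2.236068 / 0.940425 = -0.808

-0.808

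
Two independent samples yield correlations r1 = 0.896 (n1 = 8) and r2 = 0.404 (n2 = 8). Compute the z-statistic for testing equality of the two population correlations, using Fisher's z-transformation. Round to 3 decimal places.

z1 = atanh(0.896) = 1.451555,  z2 = atanh(0.404) = 0.428420
SE = √(1/(n1−3) + 1/(n2−3)) = √(1/5 + 1/5) = √(0.2000000 + 0.2000000) = √0.4000000 = 0.632456
z = (z1 − z2)/SE = (1.451555 − 0.428420) / 0.632456 = 1.023135 / 0.632456 = 1.618

1.618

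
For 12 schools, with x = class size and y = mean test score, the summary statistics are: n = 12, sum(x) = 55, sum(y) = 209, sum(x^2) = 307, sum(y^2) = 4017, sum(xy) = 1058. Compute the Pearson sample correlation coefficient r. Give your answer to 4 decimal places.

0.6956

S_xy = nΣxy − ΣxΣy = 12·1058 − 55·209 = 12696 − 11495 = 1201
S_xx = nΣx² − (Σx)² = 12·307 − 55² = 3684 − 3025 = 659
S_yy = nΣy² − (Σy)² = 12·4017 − 209² = 48204 − 43681 = 4523
r = S_xy / √(S_xx·S_yy) = 1201 / √(659·4523) = 1201 / √2980657 = 1201 / 1726.4579 = 0.6956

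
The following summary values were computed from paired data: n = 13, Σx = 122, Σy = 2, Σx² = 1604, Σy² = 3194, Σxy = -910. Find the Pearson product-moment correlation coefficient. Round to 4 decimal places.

-0.7670

Numerator: nΣxy − (Σx)(Σy) = 13·(-910) − (122)(2) = -12074
Denominator: √[(nΣx²−(Σx)²)(nΣy²−(Σy)²)]
  nΣx²−(Σx)² = 13·1604 − 14884 = 5968;  nΣy²−(Σy)² = 13·3194 − 4 = 41518
  √(5968·41518) = √247779424 = 15741.0109
r = -12074 / 15741.0109 = -0.7670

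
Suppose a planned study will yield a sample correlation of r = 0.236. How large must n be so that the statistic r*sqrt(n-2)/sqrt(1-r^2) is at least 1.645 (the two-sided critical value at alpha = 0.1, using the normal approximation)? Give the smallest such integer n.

48

Need r·√(n−2)/√(1−r²) ≥ 1.645
√(n−2) ≥ 1.645·√(1−0.055696) / 0.236 = 1.645·0.971753 / 0.236 = 6.7734
n−2 ≥ 45.8789  ⇒  n ≥ 47.8789
Smallest integer n = 48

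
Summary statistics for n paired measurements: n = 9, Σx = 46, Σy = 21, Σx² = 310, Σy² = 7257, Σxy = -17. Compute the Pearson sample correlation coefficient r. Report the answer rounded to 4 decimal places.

-0.1692

Numerator: nΣxy − (Σx)(Σy) = 9·(-17) − (46)(21) = -1119
Denominator: √[(nΣx²−(Σx)²)(nΣy²−(Σy)²)]
  nΣx²−(Σx)² = 9·310 − 2116 = 674;  nΣy²−(Σy)² = 9·7257 − 441 = 64872
  √(674·64872) = √43723728 = 6612.3920
r = -1119 / 6612.3920 = -0.1692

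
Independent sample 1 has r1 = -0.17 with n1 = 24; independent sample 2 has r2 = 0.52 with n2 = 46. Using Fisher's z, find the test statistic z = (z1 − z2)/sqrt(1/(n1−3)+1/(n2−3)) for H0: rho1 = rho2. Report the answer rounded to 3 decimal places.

-2.810

z1 = atanh(-0.17) = -0.171667,  z2 = atanh(0.52) = 0.576340
SE = √(1/(n1−3) + 1/(n2−3)) = √(1/21 + 1/43) = √(0.0476190 + 0.0232558) = √0.0708748 = 0.266223
z = (z1 − z2)/SE = (-0.171667 − 0.576340) / 0.266223 = -0.748007 / 0.266223 = -2.810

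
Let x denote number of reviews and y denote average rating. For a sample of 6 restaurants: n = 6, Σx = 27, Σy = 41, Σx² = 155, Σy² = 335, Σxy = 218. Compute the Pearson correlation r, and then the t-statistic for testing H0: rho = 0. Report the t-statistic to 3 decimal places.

2.506

Numerator: nΣxy − (Σx)(Σy) = 6·218 − (27)(41) = 201
Denominator: √[(nΣx²−(Σx)²)(nΣy²−(Σy)²)]
  nΣx²−(Σx)² = 6·155 − 729 = 201;  nΣy²−(Σy)² = 6·335 − 1681 = 329
  √(201·329) = √66129 = 257.1556
r = 201 / 257.1556 = 0.7816
t = r·√(n−2)/√(1−r²) = 0.7816·√4 / √(1−0.610899) = 1.563200 / 0.623780 = 2.506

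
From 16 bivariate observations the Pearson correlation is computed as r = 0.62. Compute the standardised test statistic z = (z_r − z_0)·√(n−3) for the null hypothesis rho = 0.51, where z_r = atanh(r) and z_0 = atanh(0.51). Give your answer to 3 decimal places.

Fisher z: atanh(0.62) = 0.725005, atanh(0.51) = 0.562730
z = (z_r − z_0)·√(n−3) = (0.725005 − 0.562730)·√13 = 0.162275 · 3.605551 = 0.585

0.585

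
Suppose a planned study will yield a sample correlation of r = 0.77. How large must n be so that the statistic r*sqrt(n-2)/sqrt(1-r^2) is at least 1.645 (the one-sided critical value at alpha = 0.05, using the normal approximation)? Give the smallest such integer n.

4

r√(n−2)/√(1−r²) ≥ 1.645  ⇔  n−2 ≥ (1.645)²·(1−r²)/r²
(1−r²)/r² = (1−0.5929)/0.5929 = 0.6866
n ≥ 2 + 2.706025·0.6866 = 2 + 1.8580 = 3.8580
⌈3.8580⌉ = 4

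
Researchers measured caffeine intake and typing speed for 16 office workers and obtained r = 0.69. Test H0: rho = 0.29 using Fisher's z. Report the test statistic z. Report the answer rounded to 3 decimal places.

z_r = atanh(0.69) = 0.847956,  z_0 = atanh(0.29) = 0.298566
SE = 1/√(n−3) = 1/√13 = 0.277350
z = (z_r − z_0)/SE = (0.847956 − 0.298566) / 0.277350 = 0.549390 / 0.277350 = 1.981

1.981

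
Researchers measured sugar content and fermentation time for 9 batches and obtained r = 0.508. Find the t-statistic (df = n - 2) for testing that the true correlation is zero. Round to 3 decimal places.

1.560

1 − r² = 1 − 0.258064 = 0.741936;  √(1−r²) = 0.861357
√(n−2) = √7 = 2.645751
t = r·√(n−2)/√(1−r²) = 0.508 · 2.645751 / 0.861357 = 1.560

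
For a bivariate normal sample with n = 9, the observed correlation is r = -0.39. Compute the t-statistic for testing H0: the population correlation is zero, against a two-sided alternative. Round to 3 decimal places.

1 − r² = 1 − 0.1521 = 0.8479;  √(1−r²) = 0.920815
√(n−2) = √7 = 2.645751
t = r·√(n−2)/√(1−r²) = -0.39 · 2.645751 / 0.920815 = -1.121

-1.121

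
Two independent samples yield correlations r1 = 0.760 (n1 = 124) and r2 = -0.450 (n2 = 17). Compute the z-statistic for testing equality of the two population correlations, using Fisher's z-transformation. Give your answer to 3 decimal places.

Fisher z-transforms: z1 = atanh(0.760) = 0.996215, z2 = atanh(-0.450) = -0.484700; difference d = 1.480915
Var(d) = 1/121 + 1/14 = 0.0082645 + 0.0714286 = 0.0796931
z = d/√Var(d) = 1.480915 / √0.0796931 = 1.480915 / 0.282300 = 5.246

5.246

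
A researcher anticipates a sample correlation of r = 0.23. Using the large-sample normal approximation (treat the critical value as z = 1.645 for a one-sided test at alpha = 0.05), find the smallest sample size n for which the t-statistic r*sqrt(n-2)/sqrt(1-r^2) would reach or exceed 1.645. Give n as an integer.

51

Need r·√(n−2)/√(1−r²) ≥ 1.645
√(n−2) ≥ 1.645·√(1−0.0529) / 0.23 = 1.645·0.973191 / 0.23 = 6.9604
n−2 ≥ 48.4472  ⇒  n ≥ 50.4472
Smallest integer n = 51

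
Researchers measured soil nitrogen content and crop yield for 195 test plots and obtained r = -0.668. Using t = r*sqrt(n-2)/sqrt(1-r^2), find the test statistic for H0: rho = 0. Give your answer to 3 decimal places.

-12.471

t = r·√(n−2) / √(1−r²) with r = -0.668, n = 195
  = -0.668·√193 / √(1 − 0.446224)
  = -0.668·13.892444 / 0.744161
  = -9.280153 / 0.744161 = -12.471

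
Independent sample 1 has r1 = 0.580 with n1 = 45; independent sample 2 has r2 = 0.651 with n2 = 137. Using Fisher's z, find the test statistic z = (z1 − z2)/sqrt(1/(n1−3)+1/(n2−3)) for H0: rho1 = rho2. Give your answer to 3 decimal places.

z1 = atanh(0.580) = 0.662463,  z2 = atanh(0.651) = 0.777032
SE = √(1/(n1−3) + 1/(n2−3)) = √(1/42 + 1/134) = √(0.0238095 + 0.0074627) = √0.0312722 = 0.176839
z = (z1 − z2)/SE = (0.662463 − 0.777032) / 0.176839 = -0.114569 / 0.176839 = -0.648

-0.648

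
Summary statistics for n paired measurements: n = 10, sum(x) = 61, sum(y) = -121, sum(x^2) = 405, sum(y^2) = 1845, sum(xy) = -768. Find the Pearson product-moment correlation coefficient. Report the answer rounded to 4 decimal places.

-0.2671

S_xy = nΣxy − ΣxΣy = 10·(-768) − 61·(-121) = -7680 − (-7381) = -299
S_xx = nΣx² − (Σx)² = 10·405 − 61² = 4050 − 3721 = 329
S_yy = nΣy² − (Σy)² = 10·1845 − (-121)² = 18450 − 14641 = 3809
r = S_xy / √(S_xx·S_yy) = -299 / √(329·3809) = -299 / √1253161 = -299 / 1119.4467 = -0.2671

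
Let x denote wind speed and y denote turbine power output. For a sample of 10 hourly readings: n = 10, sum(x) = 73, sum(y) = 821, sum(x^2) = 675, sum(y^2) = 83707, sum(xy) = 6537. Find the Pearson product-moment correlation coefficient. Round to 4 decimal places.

0.3572

S_xy = nΣxy − ΣxΣy = 10·6537 − 73·821 = 65370 − 59933 = 5437
S_xx = nΣx² − (Σx)² = 10·675 − 73² = 6750 − 5329 = 1421
S_yy = nΣy² − (Σy)² = 10·83707 − 821² = 837070 − 674041 = 163029
r = S_xy / √(S_xx·S_yy) = 5437 / √(1421·163029) = 5437 / √231664209 = 5437 / 15220.5193 = 0.3572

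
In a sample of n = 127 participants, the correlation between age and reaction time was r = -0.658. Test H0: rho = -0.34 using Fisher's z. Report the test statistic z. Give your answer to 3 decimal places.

-4.846

z_r = atanh(-0.658) = -0.789278,  z_0 = atanh(-0.34) = -0.354093
SE = 1/√(n−3) = 1/√124 = 0.089803
z = (z_r − z_0)/SE = (-0.789278 − (-0.354093)) / 0.089803 = -0.435185 / 0.089803 = -4.846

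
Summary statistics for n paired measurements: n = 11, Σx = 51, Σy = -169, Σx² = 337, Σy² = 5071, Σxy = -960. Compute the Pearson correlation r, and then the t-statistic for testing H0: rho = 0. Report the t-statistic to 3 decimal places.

-1.135

S_xy = nΣxy − ΣxΣy = 11·(-960) − 51·(-169) = -10560 − (-8619) = -1941
S_xx = nΣx² − (Σx)² = 11·337 − 51² = 3707 − 2601 = 1106
S_yy = nΣy² − (Σy)² = 11·5071 − (-169)² = 55781 − 28561 = 27220
r = S_xy / √(S_xx·S_yy) = -1941 / √(1106·27220) = -1941 / √30105320 = -1941 / 5486.8315 = -0.3538
t = r·√(n−2)/√(1−r²) = -0.3538·√9 / √(1−0.125174) = -1.061400 / 0.935321 = -1.135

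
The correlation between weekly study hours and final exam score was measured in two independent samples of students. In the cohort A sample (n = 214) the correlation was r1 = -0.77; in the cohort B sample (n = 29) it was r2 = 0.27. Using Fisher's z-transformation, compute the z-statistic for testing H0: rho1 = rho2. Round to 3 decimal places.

-6.241

Fisher z-transforms: z1 = atanh(-0.77) = -1.020328, z2 = atanh(0.27) = 0.276864; difference d = -1.297192
Var(d) = 1/211 + 1/26 = 0.0047393 + 0.0384615 = 0.0432008
z = d/√Var(d) = -1.297192 / √0.0432008 = -1.297192 / 0.207848 = -6.241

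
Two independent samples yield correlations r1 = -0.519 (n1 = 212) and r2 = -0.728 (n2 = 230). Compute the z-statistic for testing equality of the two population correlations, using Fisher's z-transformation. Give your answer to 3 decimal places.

3.646

z1 = atanh(-0.519) = -0.574970,  z2 = atanh(-0.728) = -0.924459
SE = √(1/(n1−3) + 1/(n2−3)) = √(1/209 + 1/227) = √(0.0047847 + 0.0044053) = √0.0091900 = 0.095864
z = (z1 − z2)/SE = (-0.574970 − (-0.924459)) / 0.095864 = 0.349489 / 0.095864 = 3.646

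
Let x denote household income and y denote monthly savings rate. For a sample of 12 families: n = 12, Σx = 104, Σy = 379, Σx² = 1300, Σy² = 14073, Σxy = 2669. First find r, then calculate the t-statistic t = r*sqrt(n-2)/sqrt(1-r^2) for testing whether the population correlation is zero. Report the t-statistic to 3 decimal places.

-2.873

S_xy = nΣxy − ΣxΣy = 12·2669 − 104·379 = 32028 − 39416 = -7388
S_xx = nΣx² − (Σx)² = 12·1300 − 104² = 15600 − 10816 = 4784
S_yy = nΣy² − (Σy)² = 12·14073 − 379² = 168876 − 143641 = 25235
r = S_xy / √(S_xx·S_yy) = -7388 / √(4784·25235) = -7388 / √120724240 = -7388 / 10987.4583 = -0.6724
t = r·√(n−2)/√(1−r²) = -0.6724·√10 / √(1−0.452122) = -2.126315 / 0.740188 = -2.873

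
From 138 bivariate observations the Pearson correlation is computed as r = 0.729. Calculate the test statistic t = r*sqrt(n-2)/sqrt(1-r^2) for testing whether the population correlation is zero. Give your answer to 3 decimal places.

12.420

t = r·√(n−2) / √(1−r²) with r = 0.729, n = 138
  = 0.729·√136 / √(1 − 0.531441)
  = 0.729·11.661904 / 0.684514
  = 8.501528 / 0.684514 = 12.420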